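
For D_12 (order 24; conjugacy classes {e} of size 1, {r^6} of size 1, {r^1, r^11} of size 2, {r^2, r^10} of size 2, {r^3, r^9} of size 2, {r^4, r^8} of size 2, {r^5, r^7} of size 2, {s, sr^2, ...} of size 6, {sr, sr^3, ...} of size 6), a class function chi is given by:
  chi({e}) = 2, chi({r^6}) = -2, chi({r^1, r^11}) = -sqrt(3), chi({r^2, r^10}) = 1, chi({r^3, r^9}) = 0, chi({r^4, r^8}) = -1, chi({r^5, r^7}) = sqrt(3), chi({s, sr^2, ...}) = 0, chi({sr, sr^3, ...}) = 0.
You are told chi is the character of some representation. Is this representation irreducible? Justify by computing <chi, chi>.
Irreducible: <chi, chi> = 1.

Proof sketch: <chi, chi> = (1/|G|) sum_C |C| * |chi(C)|^2 = (1/24)[1*|2|^2 + 1*|-2|^2 + 2*|-sqrt(3)|^2 + 2*|1|^2 + 2*|0|^2 + 2*|-1|^2 + 2*|sqrt(3)|^2 + 6*|0|^2 + 6*|0|^2]
  = (1/24)[(4) + (4) + (6) + (2) + (0) + (2) + (6) + (0) + (0)] = 24/24 = 1.
A character is irreducible iff <chi, chi> = 1, so this representation is irreducible.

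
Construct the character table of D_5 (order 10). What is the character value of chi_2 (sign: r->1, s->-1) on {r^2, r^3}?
Conjugacy classes: {e} of size 1, {r^1, r^4} of size 2, {r^2, r^3} of size 2, {s, sr, ..., sr^4} of size 5.
Character table:
  irrep \ class              {e} (size 1)  {r^1, r^4} (size 2)  {r^2, r^3} (size 2)  {s, sr, ..., sr^4} (size 5)
  chi_1 (triv)               1             1                    1                    1                          
  chi_2 (sign: r->1, s->-1)  1             1                    1                    -1                         
  chi_3 (2d, j=1)            2             -1/2 + sqrt(5)/2     -sqrt(5)/2 - 1/2     0                          
  chi_4 (2d, j=2)            2             -sqrt(5)/2 - 1/2     -1/2 + sqrt(5)/2     0                          

Spot check: chi_2 (sign: r->1, s->-1) on {r^2, r^3} = 1.

Proof sketch: D_5 has order 2*5 = 10 with 4 conjugacy classes, hence 4 irreducibles. Sum of squared dims 1 + 1 + 4 + 4 = 10 = |G|. Linear characters come from the abelianisation; the 2-dimensional irreps have character r^k -> 2*cos(2*pi*j*k/5), reflections -> 0.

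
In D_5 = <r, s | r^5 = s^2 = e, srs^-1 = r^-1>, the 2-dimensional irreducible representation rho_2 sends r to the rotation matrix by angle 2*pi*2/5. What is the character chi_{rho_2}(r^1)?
chi_{rho_2}(r^1) = 2*cos(2*pi*2*1/5) = -sqrt(5)/2 - 1/2

Why: rho_2(r^1) is rotation by angle 2*pi*2*1/5, whose trace is 2*cos(2*pi*2*1/5) = -sqrt(5)/2 - 1/2.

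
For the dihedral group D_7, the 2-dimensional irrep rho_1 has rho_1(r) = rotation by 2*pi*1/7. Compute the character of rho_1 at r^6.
chi_{rho_1}(r^6) = 2*cos(2*pi*1*6/7) = 2*cos(2*pi/7)

Explanation: rho_1(r^6) is rotation by angle 2*pi*1*6/7, whose trace is 2*cos(2*pi*1*6/7) = 2*cos(2*pi/7).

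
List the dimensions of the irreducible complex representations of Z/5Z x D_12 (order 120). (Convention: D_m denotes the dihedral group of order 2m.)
Dimensions: 1, 1, 1, 1, 1, 1, 1, 1, 1, 1, 1, 1, 1, 1, 1, 1, 1, 1, 1, 1, 2, 2, 2, 2, 2, 2, 2, 2, 2, 2, 2, 2, 2, 2, 2, 2, 2, 2, 2, 2, 2, 2, 2, 2, 2

Why: There are 45 irreducibles (= number of conjugacy classes). Their dimensions d_i satisfy sum d_i^2 = |G| = 120: 1 + 1 + 1 + 1 + 1 + 1 + 1 + 1 + 1 + 1 + 1 + 1 + 1 + 1 + 1 + 1 + 1 + 1 + 1 + 1 + 4 + 4 + 4 + 4 + 4 + 4 + 4 + 4 + 4 + 4 + 4 + 4 + 4 + 4 + 4 + 4 + 4 + 4 + 4 + 4 + 4 + 4 + 4 + 4 + 4 = 120. (For the product with Z/5Z: each of the 5 1-dim characters of Z/5Z tensors with each irrep of D_12, giving 5 copies of each D_12-dimension.)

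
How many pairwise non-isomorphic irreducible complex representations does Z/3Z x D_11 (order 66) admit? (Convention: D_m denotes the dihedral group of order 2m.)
21

Details: The number of irreducible complex representations of a finite group equals its number of conjugacy classes. For a direct product, #classes(G x H) = #classes(G) * #classes(H). Z/3Z has 3 classes (abelian), D_11 has 7 classes, so 3 * 7 = 21, so Z/3Z x D_11 (order 66) has exactly 21 irreducible complex representations.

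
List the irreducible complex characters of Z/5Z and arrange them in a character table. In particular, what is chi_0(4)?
Character table of Z/5Z (irreps indexed chi_0,...,chi_4 with chi_k(m) = zeta_5^(k*m), zeta_5 = exp(2*pi*i/5)):
  irrep \ class  {0} (size 1)  {1} (size 1)    {2} (size 1)    {3} (size 1)    {4} (size 1)  
  chi_0          1             1               1               1               1             
  chi_1          1             exp(2*I*pi/5)   exp(4*I*pi/5)   exp(-4*I*pi/5)  exp(-2*I*pi/5)
  chi_2          1             exp(4*I*pi/5)   exp(-2*I*pi/5)  exp(2*I*pi/5)   exp(-4*I*pi/5)
  chi_3          1             exp(-4*I*pi/5)  exp(2*I*pi/5)   exp(-2*I*pi/5)  exp(4*I*pi/5) 
  chi_4          1             exp(-2*I*pi/5)  exp(-4*I*pi/5)  exp(4*I*pi/5)   exp(2*I*pi/5) 

Spot check: chi_0(4) = zeta_5^(0*4) = zeta_5^0 = 1.

Z/5Z is abelian, so all 5 irreducible complex representations are 1-dimensional. They are given by chi_k(m) = zeta_5^(k*m) for k = 0,...,4. Row orthogonality: sum_m chi_k(m) conj(chi_l(m)) = 5 * [k = l].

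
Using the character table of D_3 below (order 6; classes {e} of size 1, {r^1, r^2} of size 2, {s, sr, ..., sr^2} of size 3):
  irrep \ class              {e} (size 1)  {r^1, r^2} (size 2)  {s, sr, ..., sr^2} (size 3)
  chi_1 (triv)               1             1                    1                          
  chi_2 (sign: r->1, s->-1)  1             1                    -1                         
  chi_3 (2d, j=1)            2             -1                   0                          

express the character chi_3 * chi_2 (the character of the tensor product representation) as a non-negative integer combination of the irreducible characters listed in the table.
chi_3 tensor chi_2 = chi_3 (all other irreducibles have multiplicity 0).

Why: The character of a tensor product is the pointwise product (chi_3 * chi_2)(C) = chi_3(C) * chi_2(C):
  {e}: (2)*(1), {r^1, r^2}: (-1)*(1), {s, sr, ..., sr^2}: (0)*(-1)
so (chi_3 * chi_2) takes values
  {e} -> 2, {r^1, r^2} -> -1, {s, sr, ..., sr^2} -> 0.
Now take the inner product of this character with each irreducible chi from the table, <chi_3*chi_2, chi> = (1/6) sum_C |C| (chi_3*chi_2)(C) conj(chi(C)):
  <chi_3*chi_2, chi_1> = (1/6)[1*(2)*conj(1) + 2*(-1)*conj(1) + 3*(0)*conj(1)]
      = (1/6)[(2) + (-2) + (0)] = 0/6 = 0
  <chi_3*chi_2, chi_2> = (1/6)[1*(2)*conj(1) + 2*(-1)*conj(1) + 3*(0)*conj(-1)]
      = (1/6)[(2) + (-2) + (0)] = 0/6 = 0
  <chi_3*chi_2, chi_3> = (1/6)[1*(2)*conj(2) + 2*(-1)*conj(-1) + 3*(0)*conj(0)]
      = (1/6)[(4) + (2) + (0)] = 6/6 = 1
Hence the multiplicities are chi_3: 1. Dimension check: dim(chi_3)*dim(chi_2) = 2*1 = 2 and sum (mult * dim) = 1*2 = 2.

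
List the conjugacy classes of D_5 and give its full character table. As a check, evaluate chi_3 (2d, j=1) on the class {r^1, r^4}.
Conjugacy classes: {e} of size 1, {r^1, r^4} of size 2, {r^2, r^3} of size 2, {s, sr, ..., sr^4} of size 5.
Character table:
  irrep \ class              {e} (size 1)  {r^1, r^4} (size 2)  {r^2, r^3} (size 2)  {s, sr, ..., sr^4} (size 5)
  chi_1 (triv)               1             1                    1                    1                          
  chi_2 (sign: r->1, s->-1)  1             1                    1                    -1                         
  chi_3 (2d, j=1)            2             -1/2 + sqrt(5)/2     -sqrt(5)/2 - 1/2     0                          
  chi_4 (2d, j=2)            2             -sqrt(5)/2 - 1/2     -1/2 + sqrt(5)/2     0                          

Spot check: chi_3 (2d, j=1) on {r^1, r^4} = -1/2 + sqrt(5)/2.

Derivation: D_5 has order 2*5 = 10 with 4 conjugacy classes, hence 4 irreducibles. Sum of squared dims 1 + 1 + 4 + 4 = 10 = |G|. Linear characters come from the abelianisation; the 2-dimensional irreps have character r^k -> 2*cos(2*pi*j*k/5), reflections -> 0.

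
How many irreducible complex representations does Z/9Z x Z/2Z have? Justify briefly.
18

Solution. The number of irreducible complex representations of a finite group equals its number of conjugacy classes. Z/9Z x Z/2Z is abelian of order 18, so every element is its own conjugacy class: 18 classes, so Z/9Z x Z/2Z (order 18) has exactly 18 irreducible complex representations.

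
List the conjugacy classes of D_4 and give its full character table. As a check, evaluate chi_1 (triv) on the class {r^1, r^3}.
Conjugacy classes: {e} of size 1, {r^2} of size 1, {r^1, r^3} of size 2, {s, sr^2, ...} of size 2, {sr, sr^3, ...} of size 2.
Character table:
  irrep \ class              {e} (size 1)  {r^2} (size 1)  {r^1, r^3} (size 2)  {s, sr^2, ...} (size 2)  {sr, sr^3, ...} (size 2)
  chi_1 (triv)               1             1               1                    1                        1                       
  chi_2 (sign: r->1, s->-1)  1             1               1                    -1                       -1                      
  chi_3 (r->-1, s->1)        1             1               -1                   1                        -1                      
  chi_4 (r->-1, s->-1)       1             1               -1                   -1                       1                       
  chi_5 (2d, j=1)            2             -2              0                    0                        0                       

Spot check: chi_1 (triv) on {r^1, r^3} = 1.

D_4 has order 2*4 = 8 with 5 conjugacy classes, hence 5 irreducibles. Sum of squared dims 1 + 1 + 1 + 1 + 4 = 8 = |G|. Linear characters come from the abelianisation; the 2-dimensional irreps have character r^k -> 2*cos(2*pi*j*k/4), reflections -> 0.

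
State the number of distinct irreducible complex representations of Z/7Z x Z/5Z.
35

Justification: The number of irreducible complex representations of a finite group equals its number of conjugacy classes. Z/7Z x Z/5Z is abelian of order 35, so every element is its own conjugacy class: 35 classes, so Z/7Z x Z/5Z (order 35) has exactly 35 irreducible complex representations.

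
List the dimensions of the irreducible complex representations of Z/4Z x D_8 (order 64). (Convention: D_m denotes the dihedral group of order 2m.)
Dimensions: 1, 1, 1, 1, 1, 1, 1, 1, 1, 1, 1, 1, 1, 1, 1, 1, 2, 2, 2, 2, 2, 2, 2, 2, 2, 2, 2, 2

Proof sketch: There are 28 irreducibles (= number of conjugacy classes). Their dimensions d_i satisfy sum d_i^2 = |G| = 64: 1 + 1 + 1 + 1 + 1 + 1 + 1 + 1 + 1 + 1 + 1 + 1 + 1 + 1 + 1 + 1 + 4 + 4 + 4 + 4 + 4 + 4 + 4 + 4 + 4 + 4 + 4 + 4 = 64. (For the product with Z/4Z: each of the 4 1-dim characters of Z/4Z tensors with each irrep of D_8, giving 4 copies of each D_8-dimension.)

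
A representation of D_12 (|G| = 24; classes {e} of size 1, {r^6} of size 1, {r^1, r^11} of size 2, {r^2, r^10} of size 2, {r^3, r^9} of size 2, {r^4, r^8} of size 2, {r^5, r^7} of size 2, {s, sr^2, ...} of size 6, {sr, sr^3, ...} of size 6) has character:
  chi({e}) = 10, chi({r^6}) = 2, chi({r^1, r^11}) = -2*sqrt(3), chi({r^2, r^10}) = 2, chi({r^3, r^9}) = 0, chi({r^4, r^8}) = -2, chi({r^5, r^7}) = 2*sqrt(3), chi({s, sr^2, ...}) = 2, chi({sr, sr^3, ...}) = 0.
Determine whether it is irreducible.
Not irreducible (reducible): <chi, chi> = 8 > 1.

Solution. <chi, chi> = (1/|G|) sum_C |C| * |chi(C)|^2 = (1/24)[1*|10|^2 + 1*|2|^2 + 2*|-2*sqrt(3)|^2 + 2*|2|^2 + 2*|0|^2 + 2*|-2|^2 + 2*|2*sqrt(3)|^2 + 6*|2|^2 + 6*|0|^2]
  = (1/24)[(100) + (4) + (24) + (8) + (0) + (8) + (24) + (24) + (0)] = 192/24 = 8.
A character is irreducible iff <chi, chi> = 1, so this representation is reducible.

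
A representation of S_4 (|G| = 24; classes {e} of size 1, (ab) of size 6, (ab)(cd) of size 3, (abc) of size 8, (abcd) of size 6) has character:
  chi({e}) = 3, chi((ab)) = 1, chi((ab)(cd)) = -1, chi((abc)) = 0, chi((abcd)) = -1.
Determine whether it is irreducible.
Irreducible: <chi, chi> = 1.

Working: <chi, chi> = (1/|G|) sum_C |C| * |chi(C)|^2 = (1/24)[1*|3|^2 + 6*|1|^2 + 3*|-1|^2 + 8*|0|^2 + 6*|-1|^2]
  = (1/24)[(9) + (6) + (3) + (0) + (6)] = 24/24 = 1.
A character is irreducible iff <chi, chi> = 1, so this representation is irreducible.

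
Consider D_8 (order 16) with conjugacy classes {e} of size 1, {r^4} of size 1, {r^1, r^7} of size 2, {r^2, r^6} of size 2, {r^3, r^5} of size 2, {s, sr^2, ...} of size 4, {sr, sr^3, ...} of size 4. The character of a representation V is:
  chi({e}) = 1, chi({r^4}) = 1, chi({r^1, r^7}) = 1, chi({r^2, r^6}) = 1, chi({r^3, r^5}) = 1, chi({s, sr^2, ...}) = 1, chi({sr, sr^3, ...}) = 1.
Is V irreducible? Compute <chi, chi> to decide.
Irreducible: <chi, chi> = 1.

Solution. <chi, chi> = (1/|G|) sum_C |C| * |chi(C)|^2 = (1/16)[1*|1|^2 + 1*|1|^2 + 2*|1|^2 + 2*|1|^2 + 2*|1|^2 + 4*|1|^2 + 4*|1|^2]
  = (1/16)[(1) + (1) + (2) + (2) + (2) + (4) + (4)] = 16/16 = 1.
A character is irreducible iff <chi, chi> = 1, so this representation is irreducible.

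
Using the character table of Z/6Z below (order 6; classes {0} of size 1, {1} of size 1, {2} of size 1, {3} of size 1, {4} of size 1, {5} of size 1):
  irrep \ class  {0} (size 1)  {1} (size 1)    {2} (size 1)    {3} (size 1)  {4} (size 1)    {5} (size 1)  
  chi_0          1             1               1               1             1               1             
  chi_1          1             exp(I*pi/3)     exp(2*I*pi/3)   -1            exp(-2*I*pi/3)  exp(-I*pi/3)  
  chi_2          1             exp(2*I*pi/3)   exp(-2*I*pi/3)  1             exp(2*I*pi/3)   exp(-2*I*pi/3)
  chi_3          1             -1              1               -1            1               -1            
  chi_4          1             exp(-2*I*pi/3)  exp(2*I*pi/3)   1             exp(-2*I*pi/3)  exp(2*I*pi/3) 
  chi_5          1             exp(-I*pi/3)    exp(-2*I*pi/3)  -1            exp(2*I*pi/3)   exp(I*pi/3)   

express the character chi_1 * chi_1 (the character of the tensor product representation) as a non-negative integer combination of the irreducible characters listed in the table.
chi_1 tensor chi_1 = chi_2 (all other irreducibles have multiplicity 0).

Proof sketch: The character of a tensor product is the pointwise product (chi_1 * chi_1)(C) = chi_1(C) * chi_1(C):
  {0}: (1)*(1), {1}: (exp(I*pi/3))*(exp(I*pi/3)), {2}: (exp(2*I*pi/3))*(exp(2*I*pi/3)), {3}: (-1)*(-1), {4}: (exp(-2*I*pi/3))*(exp(-2*I*pi/3)), {5}: (exp(-I*pi/3))*(exp(-I*pi/3))
so (chi_1 * chi_1) takes values
  {0} -> 1, {1} -> exp(2*I*pi/3), {2} -> exp(-2*I*pi/3), {3} -> 1, {4} -> exp(2*I*pi/3), {5} -> exp(-2*I*pi/3).
Now take the inner product of this character with each irreducible chi from the table, <chi_1*chi_1, chi> = (1/6) sum_C |C| (chi_1*chi_1)(C) conj(chi(C)):
  <chi_1*chi_1, chi_0> = (1/6)[1*(1)*conj(1) + 1*(exp(2*I*pi/3))*conj(1) + 1*(exp(-2*I*pi/3))*conj(1) + 1*(1)*conj(1) + 1*(exp(2*I*pi/3))*conj(1) + 1*(exp(-2*I*pi/3))*conj(1)]
      = (1/6)[(1) + (exp(2*I*pi/3)) + (exp(-2*I*pi/3)) + (1) + (exp(2*I*pi/3)) + (exp(-2*I*pi/3))] = 0/6 = 0
  <chi_1*chi_1, chi_1> = (1/6)[1*(1)*conj(1) + 1*(exp(2*I*pi/3))*conj(exp(I*pi/3)) + 1*(exp(-2*I*pi/3))*conj(exp(2*I*pi/3)) + 1*(1)*conj(-1) + 1*(exp(2*I*pi/3))*conj(exp(-2*I*pi/3)) + 1*(exp(-2*I*pi/3))*conj(exp(-I*pi/3))]
      = (1/6)[(1) + (exp(I*pi/3)) + (exp(2*I*pi/3)) + (-1) + (exp(-2*I*pi/3)) + (exp(-I*pi/3))] = 0/6 = 0
  <chi_1*chi_1, chi_2> = (1/6)[1*(1)*conj(1) + 1*(exp(2*I*pi/3))*conj(exp(2*I*pi/3)) + 1*(exp(-2*I*pi/3))*conj(exp(-2*I*pi/3)) + 1*(1)*conj(1) + 1*(exp(2*I*pi/3))*conj(exp(2*I*pi/3)) + 1*(exp(-2*I*pi/3))*conj(exp(-2*I*pi/3))]
      = (1/6)[(1) + (1) + (1) + (1) + (1) + (1)] = 6/6 = 1
  <chi_1*chi_1, chi_3> = (1/6)[1*(1)*conj(1) + 1*(exp(2*I*pi/3))*conj(-1) + 1*(exp(-2*I*pi/3))*conj(1) + 1*(1)*conj(-1) + 1*(exp(2*I*pi/3))*conj(1) + 1*(exp(-2*I*pi/3))*conj(-1)]
      = (1/6)[(1) + (-exp(2*I*pi/3)) + (exp(-2*I*pi/3)) + (-1) + (exp(2*I*pi/3)) + (-exp(-2*I*pi/3))] = 0/6 = 0
  <chi_1*chi_1, chi_4> = (1/6)[1*(1)*conj(1) + 1*(exp(2*I*pi/3))*conj(exp(-2*I*pi/3)) + 1*(exp(-2*I*pi/3))*conj(exp(2*I*pi/3)) + 1*(1)*conj(1) + 1*(exp(2*I*pi/3))*conj(exp(-2*I*pi/3)) + 1*(exp(-2*I*pi/3))*conj(exp(2*I*pi/3))]
      = (1/6)[(1) + (exp(-2*I*pi/3)) + (exp(2*I*pi/3)) + (1) + (exp(-2*I*pi/3)) + (exp(2*I*pi/3))] = 0/6 = 0
  <chi_1*chi_1, chi_5> = (1/6)[1*(1)*conj(1) + 1*(exp(2*I*pi/3))*conj(exp(-I*pi/3)) + 1*(exp(-2*I*pi/3))*conj(exp(-2*I*pi/3)) + 1*(1)*conj(-1) + 1*(exp(2*I*pi/3))*conj(exp(2*I*pi/3)) + 1*(exp(-2*I*pi/3))*conj(exp(I*pi/3))]
      = (1/6)[(1) + (-1) + (1) + (-1) + (1) + (-1)] = 0/6 = 0
(Exp terms are combined using exp(i*s)*conj(exp(i*t)) = exp(i*(s-t)), and sums of them are collapsed using the identity that for every m > 1 the m distinct m-th roots of unity sum to 0, e.g. 1 + exp(2*I*pi/3) + exp(-2*I*pi/3) = 0.)
Hence the multiplicities are chi_2: 1. Dimension check: dim(chi_1)*dim(chi_1) = 1*1 = 1 and sum (mult * dim) = 1*1 = 1.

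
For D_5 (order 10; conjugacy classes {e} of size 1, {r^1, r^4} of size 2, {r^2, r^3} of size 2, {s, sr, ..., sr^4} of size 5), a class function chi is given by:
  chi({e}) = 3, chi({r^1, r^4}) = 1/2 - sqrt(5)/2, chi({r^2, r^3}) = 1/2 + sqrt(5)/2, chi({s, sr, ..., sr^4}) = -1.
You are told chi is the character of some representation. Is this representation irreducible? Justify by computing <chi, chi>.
Not irreducible (reducible): <chi, chi> = 2 > 1.

Proof sketch: <chi, chi> = (1/|G|) sum_C |C| * |chi(C)|^2 = (1/10)[1*|3|^2 + 2*|1/2 - sqrt(5)/2|^2 + 2*|1/2 + sqrt(5)/2|^2 + 5*|-1|^2]
  = (1/10)[(9) + (3 - sqrt(5)) + (sqrt(5) + 3) + (5)] = 20/10 = 2.
A character is irreducible iff <chi, chi> = 1, so this representation is reducible.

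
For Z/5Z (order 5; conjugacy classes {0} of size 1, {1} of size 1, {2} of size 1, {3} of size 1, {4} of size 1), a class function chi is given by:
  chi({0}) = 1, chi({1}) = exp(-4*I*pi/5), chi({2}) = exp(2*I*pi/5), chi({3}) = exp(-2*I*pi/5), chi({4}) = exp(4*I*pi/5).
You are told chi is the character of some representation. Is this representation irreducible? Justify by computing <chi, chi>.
Irreducible: <chi, chi> = 1.

Justification: <chi, chi> = (1/|G|) sum_C |C| * |chi(C)|^2 = (1/5)[1*|1|^2 + 1*|exp(-4*I*pi/5)|^2 + 1*|exp(2*I*pi/5)|^2 + 1*|exp(-2*I*pi/5)|^2 + 1*|exp(4*I*pi/5)|^2]
  = (1/5)[(1) + (1) + (1) + (1) + (1)] = 5/5 = 1.
(Exp terms are combined using exp(i*s)*conj(exp(i*t)) = exp(i*(s-t)), and sums of them are collapsed using the identity that for every m > 1 the m distinct m-th roots of unity sum to 0, e.g. 1 + exp(2*I*pi/3) + exp(-2*I*pi/3) = 0.)
A character is irreducible iff <chi, chi> = 1, so this representation is irreducible.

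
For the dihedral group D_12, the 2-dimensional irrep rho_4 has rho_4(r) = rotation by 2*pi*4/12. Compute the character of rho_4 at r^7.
chi_{rho_4}(r^7) = 2*cos(2*pi*4*7/12) = -1

Argument: rho_4(r^7) is rotation by angle 2*pi*4*7/12, whose trace is 2*cos(2*pi*4*7/12) = -1.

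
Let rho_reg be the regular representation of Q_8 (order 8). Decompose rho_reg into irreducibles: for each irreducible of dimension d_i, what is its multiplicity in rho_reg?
Each irreducible V_i of dimension d_i appears with multiplicity d_i, i.e. rho_reg = (direct sum over all irreducibles V_i) d_i V_i. The irreducible dimensions for Q_8 are 1, 1, 1, 1, 2: 4 irreducibles of dimension 1, each with multiplicity 1; 1 irreducible of dimension 2, with multiplicity 2. Total dimension 4*1*1 + 1*2*2 = 8 = |G|.

Argument: General theorem: in the regular representation of a finite group G, each irreducible appears with multiplicity equal to its dimension. Check: dim(rho_reg) = sum d_i^2 = 1 + 1 + 1 + 1 + 4 = 8 = |G|.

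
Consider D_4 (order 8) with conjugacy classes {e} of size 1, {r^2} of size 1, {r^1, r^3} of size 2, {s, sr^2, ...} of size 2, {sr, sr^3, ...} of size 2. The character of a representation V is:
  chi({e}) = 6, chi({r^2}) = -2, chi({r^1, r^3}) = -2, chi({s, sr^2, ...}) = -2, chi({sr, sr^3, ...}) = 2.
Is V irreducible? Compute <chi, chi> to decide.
Not irreducible (reducible): <chi, chi> = 8 > 1.

Proof sketch: <chi, chi> = (1/|G|) sum_C |C| * |chi(C)|^2 = (1/8)[1*|6|^2 + 1*|-2|^2 + 2*|-2|^2 + 2*|-2|^2 + 2*|2|^2]
  = (1/8)[(36) + (4) + (8) + (8) + (8)] = 64/8 = 8.
A character is irreducible iff <chi, chi> = 1, so this representation is reducible.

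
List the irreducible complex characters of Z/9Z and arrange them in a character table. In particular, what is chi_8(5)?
Character table of Z/9Z (irreps indexed chi_0,...,chi_8 with chi_k(m) = zeta_9^(k*m), zeta_9 = exp(2*pi*i/9)):
  irrep \ class  {0} (size 1)  {1} (size 1)    {2} (size 1)    {3} (size 1)    {4} (size 1)    {5} (size 1)    {6} (size 1)    {7} (size 1)    {8} (size 1)  
  chi_0          1             1               1               1               1               1               1               1               1             
  chi_1          1             exp(2*I*pi/9)   exp(4*I*pi/9)   exp(2*I*pi/3)   exp(8*I*pi/9)   exp(-8*I*pi/9)  exp(-2*I*pi/3)  exp(-4*I*pi/9)  exp(-2*I*pi/9)
  chi_2          1             exp(4*I*pi/9)   exp(8*I*pi/9)   exp(-2*I*pi/3)  exp(-2*I*pi/9)  exp(2*I*pi/9)   exp(2*I*pi/3)   exp(-8*I*pi/9)  exp(-4*I*pi/9)
  chi_3          1             exp(2*I*pi/3)   exp(-2*I*pi/3)  1               exp(2*I*pi/3)   exp(-2*I*pi/3)  1               exp(2*I*pi/3)   exp(-2*I*pi/3)
  chi_4          1             exp(8*I*pi/9)   exp(-2*I*pi/9)  exp(2*I*pi/3)   exp(-4*I*pi/9)  exp(4*I*pi/9)   exp(-2*I*pi/3)  exp(2*I*pi/9)   exp(-8*I*pi/9)
  chi_5          1             exp(-8*I*pi/9)  exp(2*I*pi/9)   exp(-2*I*pi/3)  exp(4*I*pi/9)   exp(-4*I*pi/9)  exp(2*I*pi/3)   exp(-2*I*pi/9)  exp(8*I*pi/9) 
  chi_6          1             exp(-2*I*pi/3)  exp(2*I*pi/3)   1               exp(-2*I*pi/3)  exp(2*I*pi/3)   1               exp(-2*I*pi/3)  exp(2*I*pi/3) 
  chi_7          1             exp(-4*I*pi/9)  exp(-8*I*pi/9)  exp(2*I*pi/3)   exp(2*I*pi/9)   exp(-2*I*pi/9)  exp(-2*I*pi/3)  exp(8*I*pi/9)   exp(4*I*pi/9) 
  chi_8          1             exp(-2*I*pi/9)  exp(-4*I*pi/9)  exp(-2*I*pi/3)  exp(-8*I*pi/9)  exp(8*I*pi/9)   exp(2*I*pi/3)   exp(4*I*pi/9)   exp(2*I*pi/9) 

Spot check: chi_8(5) = zeta_9^(8*5) = zeta_9^40 = exp(8*I*pi/9).

Explanation: Z/9Z is abelian, so all 9 irreducible complex representations are 1-dimensional. They are given by chi_k(m) = zeta_9^(k*m) for k = 0,...,8. Row orthogonality: sum_m chi_k(m) conj(chi_l(m)) = 9 * [k = l].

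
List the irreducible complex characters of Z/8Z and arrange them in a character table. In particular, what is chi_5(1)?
Character table of Z/8Z (irreps indexed chi_0,...,chi_7 with chi_k(m) = zeta_8^(k*m), zeta_8 = exp(2*pi*i/8)):
  irrep \ class  {0} (size 1)  {1} (size 1)    {2} (size 1)  {3} (size 1)    {4} (size 1)  {5} (size 1)    {6} (size 1)  {7} (size 1)  
  chi_0          1             1               1             1               1             1               1             1             
  chi_1          1             exp(I*pi/4)     I             exp(3*I*pi/4)   -1            exp(-3*I*pi/4)  -I            exp(-I*pi/4)  
  chi_2          1             I               -1            -I              1             I               -1            -I            
  chi_3          1             exp(3*I*pi/4)   -I            exp(I*pi/4)     -1            exp(-I*pi/4)    I             exp(-3*I*pi/4)
  chi_4          1             -1              1             -1              1             -1              1             -1            
  chi_5          1             exp(-3*I*pi/4)  I             exp(-I*pi/4)    -1            exp(I*pi/4)     -I            exp(3*I*pi/4) 
  chi_6          1             -I              -1            I               1             -I              -1            I             
  chi_7          1             exp(-I*pi/4)    -I            exp(-3*I*pi/4)  -1            exp(3*I*pi/4)   I             exp(I*pi/4)   

Spot check: chi_5(1) = zeta_8^(5*1) = zeta_8^5 = exp(-3*I*pi/4).

Z/8Z is abelian, so all 8 irreducible complex representations are 1-dimensional. They are given by chi_k(m) = zeta_8^(k*m) for k = 0,...,7. Row orthogonality: sum_m chi_k(m) conj(chi_l(m)) = 8 * [k = l].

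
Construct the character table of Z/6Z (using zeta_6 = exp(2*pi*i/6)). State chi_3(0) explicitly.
Character table of Z/6Z (irreps indexed chi_0,...,chi_5 with chi_k(m) = zeta_6^(k*m), zeta_6 = exp(2*pi*i/6)):
  irrep \ class  {0} (size 1)  {1} (size 1)    {2} (size 1)    {3} (size 1)  {4} (size 1)    {5} (size 1)  
  chi_0          1             1               1               1             1               1             
  chi_1          1             exp(I*pi/3)     exp(2*I*pi/3)   -1            exp(-2*I*pi/3)  exp(-I*pi/3)  
  chi_2          1             exp(2*I*pi/3)   exp(-2*I*pi/3)  1             exp(2*I*pi/3)   exp(-2*I*pi/3)
  chi_3          1             -1              1               -1            1               -1            
  chi_4          1             exp(-2*I*pi/3)  exp(2*I*pi/3)   1             exp(-2*I*pi/3)  exp(2*I*pi/3) 
  chi_5          1             exp(-I*pi/3)    exp(-2*I*pi/3)  -1            exp(2*I*pi/3)   exp(I*pi/3)   

Spot check: chi_3(0) = zeta_6^(3*0) = zeta_6^0 = 1.

Justification: Z/6Z is abelian, so all 6 irreducible complex representations are 1-dimensional. They are given by chi_k(m) = zeta_6^(k*m) for k = 0,...,5. Row orthogonality: sum_m chi_k(m) conj(chi_l(m)) = 6 * [k = l].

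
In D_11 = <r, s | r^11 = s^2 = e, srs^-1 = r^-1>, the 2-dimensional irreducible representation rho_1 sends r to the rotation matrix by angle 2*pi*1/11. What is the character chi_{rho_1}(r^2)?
chi_{rho_1}(r^2) = 2*cos(2*pi*1*2/11) = 2*cos(4*pi/11)

Derivation: rho_1(r^2) is rotation by angle 2*pi*1*2/11, whose trace is 2*cos(2*pi*1*2/11) = 2*cos(4*pi/11).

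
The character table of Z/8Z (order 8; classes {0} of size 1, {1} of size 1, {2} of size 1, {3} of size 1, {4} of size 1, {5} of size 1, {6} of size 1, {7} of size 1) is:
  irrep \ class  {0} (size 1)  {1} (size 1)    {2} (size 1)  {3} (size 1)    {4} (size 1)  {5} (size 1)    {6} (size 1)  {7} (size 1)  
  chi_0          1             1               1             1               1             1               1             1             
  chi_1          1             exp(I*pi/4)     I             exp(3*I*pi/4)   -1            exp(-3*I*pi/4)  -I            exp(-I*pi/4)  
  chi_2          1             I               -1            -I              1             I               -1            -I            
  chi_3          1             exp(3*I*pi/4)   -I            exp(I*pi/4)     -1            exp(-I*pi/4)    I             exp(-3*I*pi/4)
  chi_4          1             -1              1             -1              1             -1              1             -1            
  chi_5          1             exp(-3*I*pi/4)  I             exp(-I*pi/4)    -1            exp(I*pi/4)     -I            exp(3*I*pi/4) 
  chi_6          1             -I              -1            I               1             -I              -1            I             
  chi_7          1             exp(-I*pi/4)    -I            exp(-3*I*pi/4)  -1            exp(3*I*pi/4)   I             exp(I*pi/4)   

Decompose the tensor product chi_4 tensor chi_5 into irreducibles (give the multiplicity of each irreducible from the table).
chi_4 tensor chi_5 = chi_1 (all other irreducibles have multiplicity 0).

Solution. The character of a tensor product is the pointwise product (chi_4 * chi_5)(C) = chi_4(C) * chi_5(C):
  {0}: (1)*(1), {1}: (-1)*(exp(-3*I*pi/4)), {2}: (1)*(I), {3}: (-1)*(exp(-I*pi/4)), {4}: (1)*(-1), {5}: (-1)*(exp(I*pi/4)), {6}: (1)*(-I), {7}: (-1)*(exp(3*I*pi/4))
so (chi_4 * chi_5) takes values
  {0} -> 1, {1} -> -exp(-3*I*pi/4), {2} -> I, {3} -> -exp(-I*pi/4), {4} -> -1, {5} -> -exp(I*pi/4), {6} -> -I, {7} -> -exp(3*I*pi/4).
Now take the inner product of this character with each irreducible chi from the table, <chi_4*chi_5, chi> = (1/8) sum_C |C| (chi_4*chi_5)(C) conj(chi(C)):
  <chi_4*chi_5, chi_0> = (1/8)[1*(1)*conj(1) + 1*(-exp(-3*I*pi/4))*conj(1) + 1*(I)*conj(1) + 1*(-exp(-I*pi/4))*conj(1) + 1*(-1)*conj(1) + 1*(-exp(I*pi/4))*conj(1) + 1*(-I)*conj(1) + 1*(-exp(3*I*pi/4))*conj(1)]
      = (1/8)[(1) + (-exp(-3*I*pi/4)) + (I) + (-exp(-I*pi/4)) + (-1) + (-exp(I*pi/4)) + (-I) + (-exp(3*I*pi/4))] = 0/8 = 0
  <chi_4*chi_5, chi_1> = (1/8)[1*(1)*conj(1) + 1*(-exp(-3*I*pi/4))*conj(exp(I*pi/4)) + 1*(I)*conj(I) + 1*(-exp(-I*pi/4))*conj(exp(3*I*pi/4)) + 1*(-1)*conj(-1) + 1*(-exp(I*pi/4))*conj(exp(-3*I*pi/4)) + 1*(-I)*conj(-I) + 1*(-exp(3*I*pi/4))*conj(exp(-I*pi/4))]
      = (1/8)[(1) + (1) + (1) + (1) + (1) + (1) + (1) + (1)] = 8/8 = 1
  <chi_4*chi_5, chi_2> = (1/8)[1*(1)*conj(1) + 1*(-exp(-3*I*pi/4))*conj(I) + 1*(I)*conj(-1) + 1*(-exp(-I*pi/4))*conj(-I) + 1*(-1)*conj(1) + 1*(-exp(I*pi/4))*conj(I) + 1*(-I)*conj(-1) + 1*(-exp(3*I*pi/4))*conj(-I)]
      = (1/8)[(1) + (exp(-I*pi/4)) + (-I) + (-exp(I*pi/4)) + (-1) + (exp(3*I*pi/4)) + (I) + (-exp(-3*I*pi/4))] = 0/8 = 0
  <chi_4*chi_5, chi_3> = (1/8)[1*(1)*conj(1) + 1*(-exp(-3*I*pi/4))*conj(exp(3*I*pi/4)) + 1*(I)*conj(-I) + 1*(-exp(-I*pi/4))*conj(exp(I*pi/4)) + 1*(-1)*conj(-1) + 1*(-exp(I*pi/4))*conj(exp(-I*pi/4)) + 1*(-I)*conj(I) + 1*(-exp(3*I*pi/4))*conj(exp(-3*I*pi/4))]
      = (1/8)[(1) + (-I) + (-1) + (I) + (1) + (-I) + (-1) + (I)] = 0/8 = 0
  <chi_4*chi_5, chi_4> = (1/8)[1*(1)*conj(1) + 1*(-exp(-3*I*pi/4))*conj(-1) + 1*(I)*conj(1) + 1*(-exp(-I*pi/4))*conj(-1) + 1*(-1)*conj(1) + 1*(-exp(I*pi/4))*conj(-1) + 1*(-I)*conj(1) + 1*(-exp(3*I*pi/4))*conj(-1)]
      = (1/8)[(1) + (exp(-3*I*pi/4)) + (I) + (exp(-I*pi/4)) + (-1) + (exp(I*pi/4)) + (-I) + (exp(3*I*pi/4))] = 0/8 = 0
  <chi_4*chi_5, chi_5> = (1/8)[1*(1)*conj(1) + 1*(-exp(-3*I*pi/4))*conj(exp(-3*I*pi/4)) + 1*(I)*conj(I) + 1*(-exp(-I*pi/4))*conj(exp(-I*pi/4)) + 1*(-1)*conj(-1) + 1*(-exp(I*pi/4))*conj(exp(I*pi/4)) + 1*(-I)*conj(-I) + 1*(-exp(3*I*pi/4))*conj(exp(3*I*pi/4))]
      = (1/8)[(1) + (-1) + (1) + (-1) + (1) + (-1) + (1) + (-1)] = 0/8 = 0
  <chi_4*chi_5, chi_6> = (1/8)[1*(1)*conj(1) + 1*(-exp(-3*I*pi/4))*conj(-I) + 1*(I)*conj(-1) + 1*(-exp(-I*pi/4))*conj(I) + 1*(-1)*conj(1) + 1*(-exp(I*pi/4))*conj(-I) + 1*(-I)*conj(-1) + 1*(-exp(3*I*pi/4))*conj(I)]
      = (1/8)[(1) + (-exp(-I*pi/4)) + (-I) + (exp(I*pi/4)) + (-1) + (-exp(3*I*pi/4)) + (I) + (exp(-3*I*pi/4))] = 0/8 = 0
  <chi_4*chi_5, chi_7> = (1/8)[1*(1)*conj(1) + 1*(-exp(-3*I*pi/4))*conj(exp(-I*pi/4)) + 1*(I)*conj(-I) + 1*(-exp(-I*pi/4))*conj(exp(-3*I*pi/4)) + 1*(-1)*conj(-1) + 1*(-exp(I*pi/4))*conj(exp(3*I*pi/4)) + 1*(-I)*conj(I) + 1*(-exp(3*I*pi/4))*conj(exp(I*pi/4))]
      = (1/8)[(1) + (I) + (-1) + (-I) + (1) + (I) + (-1) + (-I)] = 0/8 = 0
(Exp terms are combined using exp(i*s)*conj(exp(i*t)) = exp(i*(s-t)), and sums of them are collapsed using the identity that for every m > 1 the m distinct m-th roots of unity sum to 0, e.g. 1 + exp(2*I*pi/3) + exp(-2*I*pi/3) = 0.)
Hence the multiplicities are chi_1: 1. Dimension check: dim(chi_4)*dim(chi_5) = 1*1 = 1 and sum (mult * dim) = 1*1 = 1.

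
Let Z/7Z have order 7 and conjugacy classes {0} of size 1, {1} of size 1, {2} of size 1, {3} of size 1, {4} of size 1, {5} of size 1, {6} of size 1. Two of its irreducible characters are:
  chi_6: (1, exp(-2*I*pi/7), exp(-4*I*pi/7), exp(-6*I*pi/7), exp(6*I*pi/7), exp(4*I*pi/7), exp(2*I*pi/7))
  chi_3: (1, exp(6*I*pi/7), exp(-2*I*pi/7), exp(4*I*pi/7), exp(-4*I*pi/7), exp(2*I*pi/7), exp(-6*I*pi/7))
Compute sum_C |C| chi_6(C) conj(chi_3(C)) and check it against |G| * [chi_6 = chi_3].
Sum = 0; so <chi_6, chi_3> = 0 (distinct irreducibles are orthogonal).

Why: Compute term by term over conjugacy classes (|C| * chi_6(C) * conj(chi_3(C))):
  1*(1)*conj(1) + 1*(exp(-2*I*pi/7))*conj(exp(6*I*pi/7)) + 1*(exp(-4*I*pi/7))*conj(exp(-2*I*pi/7)) + 1*(exp(-6*I*pi/7))*conj(exp(4*I*pi/7)) + 1*(exp(6*I*pi/7))*conj(exp(-4*I*pi/7)) + 1*(exp(4*I*pi/7))*conj(exp(2*I*pi/7)) + 1*(exp(2*I*pi/7))*conj(exp(-6*I*pi/7))
  = (1) + (exp(6*I*pi/7)) + (exp(-2*I*pi/7)) + (exp(4*I*pi/7)) + (exp(-4*I*pi/7)) + (exp(2*I*pi/7)) + (exp(-6*I*pi/7))
  = 0.
(Exp terms are combined using exp(i*s)*conj(exp(i*t)) = exp(i*(s-t)), and sums of them are collapsed using the identity that for every m > 1 the m distinct m-th roots of unity sum to 0, e.g. 1 + exp(2*I*pi/3) + exp(-2*I*pi/3) = 0.)
Dividing by |G| = 7 gives 0/7 = 0, matching the row-orthogonality relation <chi_6, chi_3> = [chi_6 = chi_3].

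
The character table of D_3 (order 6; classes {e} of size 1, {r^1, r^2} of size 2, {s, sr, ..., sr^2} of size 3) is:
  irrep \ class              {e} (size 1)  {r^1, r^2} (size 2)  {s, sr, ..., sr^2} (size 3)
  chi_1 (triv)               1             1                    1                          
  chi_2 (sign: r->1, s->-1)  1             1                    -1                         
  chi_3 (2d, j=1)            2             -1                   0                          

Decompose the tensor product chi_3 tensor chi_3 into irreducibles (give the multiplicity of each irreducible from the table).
chi_3 tensor chi_3 = chi_1 + chi_2 + chi_3 (all other irreducibles have multiplicity 0).

Justification: The character of a tensor product is the pointwise product (chi_3 * chi_3)(C) = chi_3(C) * chi_3(C):
  {e}: (2)*(2), {r^1, r^2}: (-1)*(-1), {s, sr, ..., sr^2}: (0)*(0)
so (chi_3 * chi_3) takes values
  {e} -> 4, {r^1, r^2} -> 1, {s, sr, ..., sr^2} -> 0.
Now take the inner product of this character with each irreducible chi from the table, <chi_3*chi_3, chi> = (1/6) sum_C |C| (chi_3*chi_3)(C) conj(chi(C)):
  <chi_3*chi_3, chi_1> = (1/6)[1*(4)*conj(1) + 2*(1)*conj(1) + 3*(0)*conj(1)]
      = (1/6)[(4) + (2) + (0)] = 6/6 = 1
  <chi_3*chi_3, chi_2> = (1/6)[1*(4)*conj(1) + 2*(1)*conj(1) + 3*(0)*conj(-1)]
      = (1/6)[(4) + (2) + (0)] = 6/6 = 1
  <chi_3*chi_3, chi_3> = (1/6)[1*(4)*conj(2) + 2*(1)*conj(-1) + 3*(0)*conj(0)]
      = (1/6)[(8) + (-2) + (0)] = 6/6 = 1
Hence the multiplicities are chi_1: 1, chi_2: 1, chi_3: 1. Dimension check: dim(chi_3)*dim(chi_3) = 2*2 = 4 and sum (mult * dim) = 1*1 + 1*1 + 1*2 = 4.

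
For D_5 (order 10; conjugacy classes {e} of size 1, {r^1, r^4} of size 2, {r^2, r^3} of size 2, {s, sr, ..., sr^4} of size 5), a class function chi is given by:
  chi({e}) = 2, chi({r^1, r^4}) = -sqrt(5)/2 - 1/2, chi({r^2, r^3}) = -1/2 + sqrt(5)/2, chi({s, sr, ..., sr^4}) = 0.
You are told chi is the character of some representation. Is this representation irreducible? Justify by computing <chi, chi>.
Irreducible: <chi, chi> = 1.

Argument: <chi, chi> = (1/|G|) sum_C |C| * |chi(C)|^2 = (1/10)[1*|2|^2 + 2*|-sqrt(5)/2 - 1/2|^2 + 2*|-1/2 + sqrt(5)/2|^2 + 5*|0|^2]
  = (1/10)[(4) + (sqrt(5) + 3) + (3 - sqrt(5)) + (0)] = 10/10 = 1.
A character is irreducible iff <chi, chi> = 1, so this representation is irreducible.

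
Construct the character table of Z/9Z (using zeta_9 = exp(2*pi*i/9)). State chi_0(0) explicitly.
Character table of Z/9Z (irreps indexed chi_0,...,chi_8 with chi_k(m) = zeta_9^(k*m), zeta_9 = exp(2*pi*i/9)):
  irrep \ class  {0} (size 1)  {1} (size 1)    {2} (size 1)    {3} (size 1)    {4} (size 1)    {5} (size 1)    {6} (size 1)    {7} (size 1)    {8} (size 1)  
  chi_0          1             1               1               1               1               1               1               1               1             
  chi_1          1             exp(2*I*pi/9)   exp(4*I*pi/9)   exp(2*I*pi/3)   exp(8*I*pi/9)   exp(-8*I*pi/9)  exp(-2*I*pi/3)  exp(-4*I*pi/9)  exp(-2*I*pi/9)
  chi_2          1             exp(4*I*pi/9)   exp(8*I*pi/9)   exp(-2*I*pi/3)  exp(-2*I*pi/9)  exp(2*I*pi/9)   exp(2*I*pi/3)   exp(-8*I*pi/9)  exp(-4*I*pi/9)
  chi_3          1             exp(2*I*pi/3)   exp(-2*I*pi/3)  1               exp(2*I*pi/3)   exp(-2*I*pi/3)  1               exp(2*I*pi/3)   exp(-2*I*pi/3)
  chi_4          1             exp(8*I*pi/9)   exp(-2*I*pi/9)  exp(2*I*pi/3)   exp(-4*I*pi/9)  exp(4*I*pi/9)   exp(-2*I*pi/3)  exp(2*I*pi/9)   exp(-8*I*pi/9)
  chi_5          1             exp(-8*I*pi/9)  exp(2*I*pi/9)   exp(-2*I*pi/3)  exp(4*I*pi/9)   exp(-4*I*pi/9)  exp(2*I*pi/3)   exp(-2*I*pi/9)  exp(8*I*pi/9) 
  chi_6          1             exp(-2*I*pi/3)  exp(2*I*pi/3)   1               exp(-2*I*pi/3)  exp(2*I*pi/3)   1               exp(-2*I*pi/3)  exp(2*I*pi/3) 
  chi_7          1             exp(-4*I*pi/9)  exp(-8*I*pi/9)  exp(2*I*pi/3)   exp(2*I*pi/9)   exp(-2*I*pi/9)  exp(-2*I*pi/3)  exp(8*I*pi/9)   exp(4*I*pi/9) 
  chi_8          1             exp(-2*I*pi/9)  exp(-4*I*pi/9)  exp(-2*I*pi/3)  exp(-8*I*pi/9)  exp(8*I*pi/9)   exp(2*I*pi/3)   exp(4*I*pi/9)   exp(2*I*pi/9) 

Spot check: chi_0(0) = zeta_9^(0*0) = zeta_9^0 = 1.

Solution. Z/9Z is abelian, so all 9 irreducible complex representations are 1-dimensional. They are given by chi_k(m) = zeta_9^(k*m) for k = 0,...,8. Row orthogonality: sum_m chi_k(m) conj(chi_l(m)) = 9 * [k = l].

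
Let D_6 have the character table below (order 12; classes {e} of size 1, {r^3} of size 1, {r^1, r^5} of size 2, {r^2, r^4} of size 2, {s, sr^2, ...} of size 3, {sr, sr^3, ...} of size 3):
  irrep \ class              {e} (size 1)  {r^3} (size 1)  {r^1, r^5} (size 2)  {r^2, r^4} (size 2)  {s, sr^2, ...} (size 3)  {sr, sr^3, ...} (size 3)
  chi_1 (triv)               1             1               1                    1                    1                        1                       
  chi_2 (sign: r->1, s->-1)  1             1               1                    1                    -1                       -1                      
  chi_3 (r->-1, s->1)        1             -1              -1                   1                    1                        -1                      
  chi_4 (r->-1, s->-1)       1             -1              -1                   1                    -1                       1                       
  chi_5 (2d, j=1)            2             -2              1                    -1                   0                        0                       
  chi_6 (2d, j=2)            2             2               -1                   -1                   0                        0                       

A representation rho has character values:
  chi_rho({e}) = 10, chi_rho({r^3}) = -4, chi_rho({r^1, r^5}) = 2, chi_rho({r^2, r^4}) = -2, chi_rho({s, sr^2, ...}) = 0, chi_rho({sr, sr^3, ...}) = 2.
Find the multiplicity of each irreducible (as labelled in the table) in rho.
Multiplicities: chi_1: 1, chi_2: 0, chi_3: 0, chi_4: 1, chi_5: 3, chi_6: 1.

Details: Use <chi_rho, chi> = (1/|G|) sum_C |C| * chi_rho(C) * conj(chi(C)) with |G| = 12 for each irreducible chi in the table:
  <chi_rho, chi_1> = (1/12)[1*(10)*conj(1) + 1*(-4)*conj(1) + 2*(2)*conj(1) + 2*(-2)*conj(1) + 3*(0)*conj(1) + 3*(2)*conj(1)]
      = (1/12)[(10) + (-4) + (4) + (-4) + (0) + (6)] = 12/12 = 1
  <chi_rho, chi_2> = (1/12)[1*(10)*conj(1) + 1*(-4)*conj(1) + 2*(2)*conj(1) + 2*(-2)*conj(1) + 3*(0)*conj(-1) + 3*(2)*conj(-1)]
      = (1/12)[(10) + (-4) + (4) + (-4) + (0) + (-6)] = 0/12 = 0
  <chi_rho, chi_3> = (1/12)[1*(10)*conj(1) + 1*(-4)*conj(-1) + 2*(2)*conj(-1) + 2*(-2)*conj(1) + 3*(0)*conj(1) + 3*(2)*conj(-1)]
      = (1/12)[(10) + (4) + (-4) + (-4) + (0) + (-6)] = 0/12 = 0
  <chi_rho, chi_4> = (1/12)[1*(10)*conj(1) + 1*(-4)*conj(-1) + 2*(2)*conj(-1) + 2*(-2)*conj(1) + 3*(0)*conj(-1) + 3*(2)*conj(1)]
      = (1/12)[(10) + (4) + (-4) + (-4) + (0) + (6)] = 12/12 = 1
  <chi_rho, chi_5> = (1/12)[1*(10)*conj(2) + 1*(-4)*conj(-2) + 2*(2)*conj(1) + 2*(-2)*conj(-1) + 3*(0)*conj(0) + 3*(2)*conj(0)]
      = (1/12)[(20) + (8) + (4) + (4) + (0) + (0)] = 36/12 = 3
  <chi_rho, chi_6> = (1/12)[1*(10)*conj(2) + 1*(-4)*conj(2) + 2*(2)*conj(-1) + 2*(-2)*conj(-1) + 3*(0)*conj(0) + 3*(2)*conj(0)]
      = (1/12)[(20) + (-8) + (-4) + (4) + (0) + (0)] = 12/12 = 1
Dimension check: dim(rho) = sum (mult * dim) = 1*1 + 0*1 + 0*1 + 1*1 + 3*2 + 1*2 = 10 = chi_rho(e) = 10.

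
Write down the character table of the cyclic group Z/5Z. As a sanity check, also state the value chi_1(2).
Character table of Z/5Z (irreps indexed chi_0,...,chi_4 with chi_k(m) = zeta_5^(k*m), zeta_5 = exp(2*pi*i/5)):
  irrep \ class  {0} (size 1)  {1} (size 1)    {2} (size 1)    {3} (size 1)    {4} (size 1)  
  chi_0          1             1               1               1               1             
  chi_1          1             exp(2*I*pi/5)   exp(4*I*pi/5)   exp(-4*I*pi/5)  exp(-2*I*pi/5)
  chi_2          1             exp(4*I*pi/5)   exp(-2*I*pi/5)  exp(2*I*pi/5)   exp(-4*I*pi/5)
  chi_3          1             exp(-4*I*pi/5)  exp(2*I*pi/5)   exp(-2*I*pi/5)  exp(4*I*pi/5) 
  chi_4          1             exp(-2*I*pi/5)  exp(-4*I*pi/5)  exp(4*I*pi/5)   exp(2*I*pi/5) 

Spot check: chi_1(2) = zeta_5^(1*2) = zeta_5^2 = exp(4*I*pi/5).

Why: Z/5Z is abelian, so all 5 irreducible complex representations are 1-dimensional. They are given by chi_k(m) = zeta_5^(k*m) for k = 0,...,4. Row orthogonality: sum_m chi_k(m) conj(chi_l(m)) = 5 * [k = l].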